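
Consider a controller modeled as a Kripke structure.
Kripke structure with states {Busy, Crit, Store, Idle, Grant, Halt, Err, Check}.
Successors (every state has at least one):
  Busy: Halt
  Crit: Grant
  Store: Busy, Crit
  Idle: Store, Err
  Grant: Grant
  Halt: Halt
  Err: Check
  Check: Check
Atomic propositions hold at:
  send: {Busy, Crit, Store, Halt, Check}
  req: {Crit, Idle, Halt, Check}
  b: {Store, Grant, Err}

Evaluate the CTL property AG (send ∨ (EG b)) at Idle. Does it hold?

EG b: greatest fixpoint, start Z0 = {Store, Grant, Err}, keep only states in Sat with some successor in Z. Z1 = {Grant}; fixed.
Sat(EG b) = {Grant}
Sat(send ∨ (EG b)) = {Busy, Crit, Store, Grant, Halt, Check}
AG (send ∨ (EG b)): greatest fixpoint, start Z0 = {Busy, Crit, Store, Grant, Halt, Check}, keep only states in Sat with every successor in Z. Already a fixed point.
Sat(AG (send ∨ (EG b))) = {Busy, Crit, Store, Grant, Halt, Check}
Idle ∉ Sat(AG (send ∨ (EG b))) = {Busy, Crit, Store, Grant, Halt, Check}, so the formula does not hold at Idle.

No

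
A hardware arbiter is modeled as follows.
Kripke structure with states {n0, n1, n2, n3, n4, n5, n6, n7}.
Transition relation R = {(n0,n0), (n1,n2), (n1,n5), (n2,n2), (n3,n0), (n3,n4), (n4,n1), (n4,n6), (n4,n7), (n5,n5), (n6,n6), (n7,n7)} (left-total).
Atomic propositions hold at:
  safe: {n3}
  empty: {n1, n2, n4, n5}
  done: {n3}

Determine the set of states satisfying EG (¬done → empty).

{n1, n2, n3, n4, n5}

Sat(¬done) = {n0, n1, n2, n4, n5, n6, n7}
Sat(¬done → empty) = {n1, n2, n3, n4, n5}
EG (¬done → empty): greatest fixpoint, start Z0 = {n1, n2, n3, n4, n5}, keep only states in Sat with some successor in Z. Already a fixed point.
Sat(EG (¬done → empty)) = {n1, n2, n3, n4, n5}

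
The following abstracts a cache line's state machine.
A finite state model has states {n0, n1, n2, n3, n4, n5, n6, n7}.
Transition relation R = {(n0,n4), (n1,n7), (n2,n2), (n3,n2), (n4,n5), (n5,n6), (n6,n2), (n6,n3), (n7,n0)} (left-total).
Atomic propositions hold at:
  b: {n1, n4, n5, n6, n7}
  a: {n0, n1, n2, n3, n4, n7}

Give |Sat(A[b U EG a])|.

5

EG a: greatest fixpoint, start Z0 = {n0, n1, n2, n3, n4, n7}, keep only states in Sat with some successor in Z. Z1 = {n0, n1, n2, n3, n7}; Z2 = {n1, n2, n3, n7}; Z3 = {n1, n2, n3}; Z4 = {n2, n3}; fixed.
Sat(EG a) = {n2, n3}
A[b U EG a]: least fixpoint, start Z0 = Sat(EG a) = {n2, n3}, add states in Sat(b) with every successor in Z. Z1 = {n2, n3, n6}; Z2 = {n2, n3, n5, n6}; Z3 = {n2, n3, n4, n5, n6}; fixed.
Sat(A[b U EG a]) = {n2, n3, n4, n5, n6}
|Sat(A[b U EG a])| = |{n2, n3, n4, n5, n6}| = 5.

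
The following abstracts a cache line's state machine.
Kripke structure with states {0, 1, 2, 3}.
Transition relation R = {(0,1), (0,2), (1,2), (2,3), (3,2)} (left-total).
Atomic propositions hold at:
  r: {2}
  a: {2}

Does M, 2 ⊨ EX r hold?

No

Sat(EX r) = {s : some successor in {2}} = {0, 1, 3}
2 ∉ Sat(EX r) = {0, 1, 3}, so the formula does not hold at 2.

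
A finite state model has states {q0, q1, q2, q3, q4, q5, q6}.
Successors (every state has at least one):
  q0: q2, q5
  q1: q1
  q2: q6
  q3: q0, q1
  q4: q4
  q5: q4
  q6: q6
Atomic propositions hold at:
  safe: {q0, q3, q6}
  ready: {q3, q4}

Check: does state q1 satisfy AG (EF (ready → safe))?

Sat(ready → safe) = {q0, q1, q2, q3, q5, q6}
EF (ready → safe): least fixpoint, start Z0 = {q0, q1, q2, q3, q5, q6}, add states with some successor in Z. Already a fixed point.
Sat(EF (ready → safe)) = {q0, q1, q2, q3, q5, q6}
AG (EF (ready → safe)): greatest fixpoint, start Z0 = {q0, q1, q2, q3, q5, q6}, keep only states in Sat with every successor in Z. Z1 = {q0, q1, q2, q3, q6}; Z2 = {q1, q2, q3, q6}; Z3 = {q1, q2, q6}; fixed.
Sat(AG (EF (ready → safe))) = {q1, q2, q6}
q1 ∈ Sat(AG (EF (ready → safe))) = {q1, q2, q6}, so the formula holds at q1.

Yes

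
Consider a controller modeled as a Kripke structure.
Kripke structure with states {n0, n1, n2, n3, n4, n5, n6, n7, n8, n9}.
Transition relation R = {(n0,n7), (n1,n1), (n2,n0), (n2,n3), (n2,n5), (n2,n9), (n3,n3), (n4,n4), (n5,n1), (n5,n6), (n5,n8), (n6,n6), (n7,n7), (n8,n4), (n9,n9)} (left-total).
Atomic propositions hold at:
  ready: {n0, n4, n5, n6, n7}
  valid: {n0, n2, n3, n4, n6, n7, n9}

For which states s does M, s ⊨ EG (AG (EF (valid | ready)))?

{n0, n3, n4, n6, n7, n8, n9}

Sat(valid | ready) = {n0, n2, n3, n4, n5, n6, n7, n9}
EF (valid | ready): least fixpoint, start Z0 = {n0, n2, n3, n4, n5, n6, n7, n9}, add states with some successor in Z. Z1 = {n0, n2, n3, n4, n5, n6, n7, n8, n9}; fixed.
Sat(EF (valid | ready)) = {n0, n2, n3, n4, n5, n6, n7, n8, n9}
AG (EF (valid | ready)): greatest fixpoint, start Z0 = {n0, n2, n3, n4, n5, n6, n7, n8, n9}, keep only states in Sat with every successor in Z. Z1 = {n0, n2, n3, n4, n6, n7, n8, n9}; Z2 = {n0, n3, n4, n6, n7, n8, n9}; fixed.
Sat(AG (EF (valid | ready))) = {n0, n3, n4, n6, n7, n8, n9}
EG (AG (EF (valid | ready))): greatest fixpoint, start Z0 = {n0, n3, n4, n6, n7, n8, n9}, keep only states in Sat with some successor in Z. Already a fixed point.
Sat(EG (AG (EF (valid | ready)))) = {n0, n3, n4, n6, n7, n8, n9}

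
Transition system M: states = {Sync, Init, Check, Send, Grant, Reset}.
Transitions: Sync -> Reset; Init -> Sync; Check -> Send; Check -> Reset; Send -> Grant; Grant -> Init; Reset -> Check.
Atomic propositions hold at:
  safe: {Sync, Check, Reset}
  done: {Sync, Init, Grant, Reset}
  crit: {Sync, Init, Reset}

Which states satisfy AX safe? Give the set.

{Sync, Init, Reset}

Sat(AX safe) = {s : every successor in {Sync, Check, Reset}} = {Sync, Init, Reset}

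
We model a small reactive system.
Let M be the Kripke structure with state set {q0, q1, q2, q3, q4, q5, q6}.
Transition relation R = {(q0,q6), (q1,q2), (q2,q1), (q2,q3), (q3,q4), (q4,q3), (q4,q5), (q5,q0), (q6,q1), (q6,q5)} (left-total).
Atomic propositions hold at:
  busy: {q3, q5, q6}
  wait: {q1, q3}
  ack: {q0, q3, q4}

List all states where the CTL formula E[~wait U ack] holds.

Sat(~wait) = {q0, q2, q4, q5, q6}
E[~wait U ack]: least fixpoint, start Z0 = Sat(ack) = {q0, q3, q4}, add states in Sat(~wait) with some successor in Z. Z1 = {q0, q2, q3, q4, q5}; Z2 = {q0, q2, q3, q4, q5, q6}; fixed.
Sat(E[~wait U ack]) = {q0, q2, q3, q4, q5, q6}

{q0, q2, q3, q4, q5, q6}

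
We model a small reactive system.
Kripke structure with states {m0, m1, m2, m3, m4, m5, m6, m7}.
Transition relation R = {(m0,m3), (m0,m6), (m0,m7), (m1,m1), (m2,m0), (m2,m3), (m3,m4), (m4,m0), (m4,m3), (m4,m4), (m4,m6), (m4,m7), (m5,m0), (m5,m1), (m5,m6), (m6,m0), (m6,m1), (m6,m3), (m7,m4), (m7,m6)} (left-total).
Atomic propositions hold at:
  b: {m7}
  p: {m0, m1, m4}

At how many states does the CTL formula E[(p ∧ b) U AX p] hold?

Sat(p ∧ b) = ∅
Sat(AX p) = {s : every successor in {m0, m1, m4}} = {m1, m3}
E[(p ∧ b) U AX p]: least fixpoint, start Z0 = Sat(AX p) = {m1, m3}, add states in Sat(p ∧ b) with some successor in Z. Already a fixed point.
Sat(E[(p ∧ b) U AX p]) = {m1, m3}
|Sat(E[(p ∧ b) U AX p])| = |{m1, m3}| = 2.

2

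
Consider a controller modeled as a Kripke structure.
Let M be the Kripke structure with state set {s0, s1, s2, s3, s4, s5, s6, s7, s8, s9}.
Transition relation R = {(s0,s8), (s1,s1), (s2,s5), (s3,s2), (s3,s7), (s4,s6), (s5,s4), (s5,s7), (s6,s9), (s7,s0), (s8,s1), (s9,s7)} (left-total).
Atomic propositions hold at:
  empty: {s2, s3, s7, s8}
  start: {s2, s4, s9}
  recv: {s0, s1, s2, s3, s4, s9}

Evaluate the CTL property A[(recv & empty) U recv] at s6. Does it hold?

No

Sat(recv & empty) = {s2, s3}
A[(recv & empty) U recv]: least fixpoint, start Z0 = Sat(recv) = {s0, s1, s2, s3, s4, s9}, add states in Sat(recv & empty) with every successor in Z. Already a fixed point.
Sat(A[(recv & empty) U recv]) = {s0, s1, s2, s3, s4, s9}
s6 ∉ Sat(A[(recv & empty) U recv]) = {s0, s1, s2, s3, s4, s9}, so the formula does not hold at s6.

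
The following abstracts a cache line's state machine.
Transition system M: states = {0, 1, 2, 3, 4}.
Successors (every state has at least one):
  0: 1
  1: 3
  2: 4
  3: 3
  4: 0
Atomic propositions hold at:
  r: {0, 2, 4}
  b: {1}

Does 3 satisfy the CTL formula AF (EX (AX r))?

Sat(AX r) = {s : every successor in {0, 2, 4}} = {2, 4}
Sat(EX (AX r)) = {s : some successor in {2, 4}} = {2}
AF (EX (AX r)): least fixpoint, start Z0 = {2}, add states with every successor in Z. Already a fixed point.
Sat(AF (EX (AX r))) = {2}
3 ∉ Sat(AF (EX (AX r))) = {2}, so the formula does not hold at 3.

No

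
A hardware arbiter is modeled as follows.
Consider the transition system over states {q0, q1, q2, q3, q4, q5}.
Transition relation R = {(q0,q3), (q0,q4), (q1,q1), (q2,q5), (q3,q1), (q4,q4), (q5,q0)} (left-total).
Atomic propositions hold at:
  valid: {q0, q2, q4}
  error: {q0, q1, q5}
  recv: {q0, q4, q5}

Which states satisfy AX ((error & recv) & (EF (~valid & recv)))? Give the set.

{q2}

Sat(error & recv) = {q0, q5}
Sat(~valid) = {q1, q3, q5}
Sat(~valid & recv) = {q5}
EF (~valid & recv): least fixpoint, start Z0 = {q5}, add states with some successor in Z. Z1 = {q2, q5}; fixed.
Sat(EF (~valid & recv)) = {q2, q5}
Sat((error & recv) & (EF (~valid & recv))) = {q5}
Sat(AX ((error & recv) & (EF (~valid & recv)))) = {s : every successor in {q5}} = {q2}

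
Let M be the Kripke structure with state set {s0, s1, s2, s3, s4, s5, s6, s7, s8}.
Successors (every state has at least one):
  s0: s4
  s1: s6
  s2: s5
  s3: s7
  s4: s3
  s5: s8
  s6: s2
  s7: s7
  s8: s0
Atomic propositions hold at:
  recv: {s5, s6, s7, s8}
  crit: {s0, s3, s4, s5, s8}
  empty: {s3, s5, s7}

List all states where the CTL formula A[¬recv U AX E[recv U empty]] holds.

Sat(¬recv) = {s0, s1, s2, s3, s4}
E[recv U empty]: least fixpoint, start Z0 = Sat(empty) = {s3, s5, s7}, add states in Sat(recv) with some successor in Z. Already a fixed point.
Sat(E[recv U empty]) = {s3, s5, s7}
Sat(AX E[recv U empty]) = {s : every successor in {s3, s5, s7}} = {s2, s3, s4, s7}
A[¬recv U AX E[recv U empty]]: least fixpoint, start Z0 = Sat(AX E[recv U empty]) = {s2, s3, s4, s7}, add states in Sat(¬recv) with every successor in Z. Z1 = {s0, s2, s3, s4, s7}; fixed.
Sat(A[¬recv U AX E[recv U empty]]) = {s0, s2, s3, s4, s7}

{s0, s2, s3, s4, s7}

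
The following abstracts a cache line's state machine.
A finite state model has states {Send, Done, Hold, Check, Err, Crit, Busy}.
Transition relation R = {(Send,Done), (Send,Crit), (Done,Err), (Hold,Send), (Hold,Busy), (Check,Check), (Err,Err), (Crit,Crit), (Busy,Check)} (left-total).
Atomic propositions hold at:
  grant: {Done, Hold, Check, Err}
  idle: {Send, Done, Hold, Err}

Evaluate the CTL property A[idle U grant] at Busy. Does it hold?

No

A[idle U grant]: least fixpoint, start Z0 = Sat(grant) = {Done, Hold, Check, Err}, add states in Sat(idle) with every successor in Z. Already a fixed point.
Sat(A[idle U grant]) = {Done, Hold, Check, Err}
Busy ∉ Sat(A[idle U grant]) = {Done, Hold, Check, Err}, so the formula does not hold at Busy.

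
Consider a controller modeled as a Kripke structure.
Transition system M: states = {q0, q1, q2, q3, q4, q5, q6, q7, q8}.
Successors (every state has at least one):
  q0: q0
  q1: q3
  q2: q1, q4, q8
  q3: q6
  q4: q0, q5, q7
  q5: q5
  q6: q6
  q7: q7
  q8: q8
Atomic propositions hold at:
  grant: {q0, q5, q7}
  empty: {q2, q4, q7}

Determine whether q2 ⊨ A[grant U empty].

A[grant U empty]: least fixpoint, start Z0 = Sat(empty) = {q2, q4, q7}, add states in Sat(grant) with every successor in Z. Already a fixed point.
Sat(A[grant U empty]) = {q2, q4, q7}
q2 ∈ Sat(A[grant U empty]) = {q2, q4, q7}, so the formula holds at q2.

Yes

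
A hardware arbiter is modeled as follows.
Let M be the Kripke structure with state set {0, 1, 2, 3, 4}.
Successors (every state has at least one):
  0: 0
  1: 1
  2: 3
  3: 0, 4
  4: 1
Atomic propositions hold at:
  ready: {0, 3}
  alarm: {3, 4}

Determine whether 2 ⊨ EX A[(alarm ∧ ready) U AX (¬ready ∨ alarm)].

Sat(alarm ∧ ready) = {3}
Sat(¬ready) = {1, 2, 4}
Sat(¬ready ∨ alarm) = {1, 2, 3, 4}
Sat(AX (¬ready ∨ alarm)) = {s : every successor in {1, 2, 3, 4}} = {1, 2, 4}
A[(alarm ∧ ready) U AX (¬ready ∨ alarm)]: least fixpoint, start Z0 = Sat(AX (¬ready ∨ alarm)) = {1, 2, 4}, add states in Sat(alarm ∧ ready) with every successor in Z. Already a fixed point.
Sat(A[(alarm ∧ ready) U AX (¬ready ∨ alarm)]) = {1, 2, 4}
Sat(EX A[(alarm ∧ ready) U AX (¬ready ∨ alarm)]) = {s : some successor in {1, 2, 4}} = {1, 3, 4}
2 ∉ Sat(EX A[(alarm ∧ ready) U AX (¬ready ∨ alarm)]) = {1, 3, 4}, so the formula does not hold at 2.

No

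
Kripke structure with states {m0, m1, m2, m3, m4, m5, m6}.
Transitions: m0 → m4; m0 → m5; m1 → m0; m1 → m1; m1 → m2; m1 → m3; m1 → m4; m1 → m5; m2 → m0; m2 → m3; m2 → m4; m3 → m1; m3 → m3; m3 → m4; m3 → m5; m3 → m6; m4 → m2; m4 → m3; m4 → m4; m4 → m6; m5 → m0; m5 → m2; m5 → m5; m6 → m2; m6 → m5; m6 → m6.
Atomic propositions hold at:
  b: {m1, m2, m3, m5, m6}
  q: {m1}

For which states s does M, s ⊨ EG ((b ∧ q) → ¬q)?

Sat(b ∧ q) = {m1}
Sat(¬q) = {m0, m2, m3, m4, m5, m6}
Sat((b ∧ q) → ¬q) = {m0, m2, m3, m4, m5, m6}
EG ((b ∧ q) → ¬q): greatest fixpoint, start Z0 = {m0, m2, m3, m4, m5, m6}, keep only states in Sat with some successor in Z. Already a fixed point.
Sat(EG ((b ∧ q) → ¬q)) = {m0, m2, m3, m4, m5, m6}

{m0, m2, m3, m4, m5, m6}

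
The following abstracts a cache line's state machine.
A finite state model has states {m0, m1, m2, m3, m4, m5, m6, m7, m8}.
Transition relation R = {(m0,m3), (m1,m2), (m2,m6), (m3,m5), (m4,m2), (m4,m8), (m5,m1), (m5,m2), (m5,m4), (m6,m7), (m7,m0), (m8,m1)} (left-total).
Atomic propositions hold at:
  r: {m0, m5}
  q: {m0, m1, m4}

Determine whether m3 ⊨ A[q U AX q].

Sat(AX q) = {s : every successor in {m0, m1, m4}} = {m7, m8}
A[q U AX q]: least fixpoint, start Z0 = Sat(AX q) = {m7, m8}, add states in Sat(q) with every successor in Z. Already a fixed point.
Sat(A[q U AX q]) = {m7, m8}
m3 ∉ Sat(A[q U AX q]) = {m7, m8}, so the formula does not hold at m3.

No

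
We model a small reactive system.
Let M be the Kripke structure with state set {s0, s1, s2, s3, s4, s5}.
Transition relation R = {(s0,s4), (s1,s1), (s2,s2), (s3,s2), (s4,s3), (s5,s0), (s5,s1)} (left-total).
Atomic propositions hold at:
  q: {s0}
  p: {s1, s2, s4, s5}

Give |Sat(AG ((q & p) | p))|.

Sat(q & p) = ∅
Sat((q & p) | p) = {s1, s2, s4, s5}
AG ((q & p) | p): greatest fixpoint, start Z0 = {s1, s2, s4, s5}, keep only states in Sat with every successor in Z. Z1 = {s1, s2}; fixed.
Sat(AG ((q & p) | p)) = {s1, s2}
|Sat(AG ((q & p) | p))| = |{s1, s2}| = 2.

2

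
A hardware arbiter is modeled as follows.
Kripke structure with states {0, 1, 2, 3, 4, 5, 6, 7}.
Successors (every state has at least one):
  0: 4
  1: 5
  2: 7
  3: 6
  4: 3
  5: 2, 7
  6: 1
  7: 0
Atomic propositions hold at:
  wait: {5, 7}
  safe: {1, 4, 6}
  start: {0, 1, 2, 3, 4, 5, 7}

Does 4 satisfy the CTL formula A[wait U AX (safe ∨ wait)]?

No

Sat(safe ∨ wait) = {1, 4, 5, 6, 7}
Sat(AX (safe ∨ wait)) = {s : every successor in {1, 4, 5, 6, 7}} = {0, 1, 2, 3, 6}
A[wait U AX (safe ∨ wait)]: least fixpoint, start Z0 = Sat(AX (safe ∨ wait)) = {0, 1, 2, 3, 6}, add states in Sat(wait) with every successor in Z. Z1 = {0, 1, 2, 3, 6, 7}; Z2 = {0, 1, 2, 3, 5, 6, 7}; fixed.
Sat(A[wait U AX (safe ∨ wait)]) = {0, 1, 2, 3, 5, 6, 7}
4 ∉ Sat(A[wait U AX (safe ∨ wait)]) = {0, 1, 2, 3, 5, 6, 7}, so the formula does not hold at 4.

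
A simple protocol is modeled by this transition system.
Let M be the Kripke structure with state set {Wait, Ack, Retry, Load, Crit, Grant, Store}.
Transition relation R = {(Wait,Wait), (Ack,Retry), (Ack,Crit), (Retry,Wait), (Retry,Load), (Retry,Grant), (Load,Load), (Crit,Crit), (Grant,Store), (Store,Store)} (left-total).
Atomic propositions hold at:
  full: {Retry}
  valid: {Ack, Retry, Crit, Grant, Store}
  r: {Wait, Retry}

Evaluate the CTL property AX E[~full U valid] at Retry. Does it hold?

No

Sat(~full) = {Wait, Ack, Load, Crit, Grant, Store}
E[~full U valid]: least fixpoint, start Z0 = Sat(valid) = {Ack, Retry, Crit, Grant, Store}, add states in Sat(~full) with some successor in Z. Already a fixed point.
Sat(E[~full U valid]) = {Ack, Retry, Crit, Grant, Store}
Sat(AX E[~full U valid]) = {s : every successor in {Ack, Retry, Crit, Grant, Store}} = {Ack, Crit, Grant, Store}
Retry ∉ Sat(AX E[~full U valid]) = {Ack, Crit, Grant, Store}, so the formula does not hold at Retry.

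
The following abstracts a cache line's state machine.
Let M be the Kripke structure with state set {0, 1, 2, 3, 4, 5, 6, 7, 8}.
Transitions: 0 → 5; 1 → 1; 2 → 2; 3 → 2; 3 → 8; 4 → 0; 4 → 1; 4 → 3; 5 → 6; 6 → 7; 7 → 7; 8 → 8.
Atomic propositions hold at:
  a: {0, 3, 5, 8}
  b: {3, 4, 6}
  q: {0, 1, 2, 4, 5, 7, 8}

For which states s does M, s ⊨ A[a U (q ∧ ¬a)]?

Sat(¬a) = {1, 2, 4, 6, 7}
Sat(q ∧ ¬a) = {1, 2, 4, 7}
A[a U (q ∧ ¬a)]: least fixpoint, start Z0 = Sat((q ∧ ¬a)) = {1, 2, 4, 7}, add states in Sat(a) with every successor in Z. Already a fixed point.
Sat(A[a U (q ∧ ¬a)]) = {1, 2, 4, 7}

{1, 2, 4, 7}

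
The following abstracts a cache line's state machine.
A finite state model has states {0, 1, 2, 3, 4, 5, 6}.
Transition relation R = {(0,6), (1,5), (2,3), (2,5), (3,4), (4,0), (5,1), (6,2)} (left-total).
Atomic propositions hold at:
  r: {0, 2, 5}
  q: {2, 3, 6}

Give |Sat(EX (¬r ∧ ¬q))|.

2

Sat(¬r) = {1, 3, 4, 6}
Sat(¬q) = {0, 1, 4, 5}
Sat(¬r ∧ ¬q) = {1, 4}
Sat(EX (¬r ∧ ¬q)) = {s : some successor in {1, 4}} = {3, 5}
|Sat(EX (¬r ∧ ¬q))| = |{3, 5}| = 2.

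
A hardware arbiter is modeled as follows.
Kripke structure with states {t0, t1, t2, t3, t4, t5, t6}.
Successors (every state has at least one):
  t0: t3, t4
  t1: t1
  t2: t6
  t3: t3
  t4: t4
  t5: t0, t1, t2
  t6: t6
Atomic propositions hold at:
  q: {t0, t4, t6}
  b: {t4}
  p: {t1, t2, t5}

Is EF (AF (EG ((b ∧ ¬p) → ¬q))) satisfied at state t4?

No

Sat(¬p) = {t0, t3, t4, t6}
Sat(b ∧ ¬p) = {t4}
Sat(¬q) = {t1, t2, t3, t5}
Sat((b ∧ ¬p) → ¬q) = {t0, t1, t2, t3, t5, t6}
EG ((b ∧ ¬p) → ¬q): greatest fixpoint, start Z0 = {t0, t1, t2, t3, t5, t6}, keep only states in Sat with some successor in Z. Already a fixed point.
Sat(EG ((b ∧ ¬p) → ¬q)) = {t0, t1, t2, t3, t5, t6}
AF (EG ((b ∧ ¬p) → ¬q)): least fixpoint, start Z0 = {t0, t1, t2, t3, t5, t6}, add states with every successor in Z. Already a fixed point.
Sat(AF (EG ((b ∧ ¬p) → ¬q))) = {t0, t1, t2, t3, t5, t6}
EF (AF (EG ((b ∧ ¬p) → ¬q))): least fixpoint, start Z0 = {t0, t1, t2, t3, t5, t6}, add states with some successor in Z. Already a fixed point.
Sat(EF (AF (EG ((b ∧ ¬p) → ¬q)))) = {t0, t1, t2, t3, t5, t6}
t4 ∉ Sat(EF (AF (EG ((b ∧ ¬p) → ¬q)))) = {t0, t1, t2, t3, t5, t6}, so the formula does not hold at t4.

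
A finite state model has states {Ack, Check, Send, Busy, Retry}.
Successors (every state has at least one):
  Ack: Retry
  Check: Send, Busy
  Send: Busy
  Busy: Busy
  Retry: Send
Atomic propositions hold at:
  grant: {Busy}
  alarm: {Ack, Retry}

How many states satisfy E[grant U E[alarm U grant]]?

E[alarm U grant]: least fixpoint, start Z0 = Sat(grant) = {Busy}, add states in Sat(alarm) with some successor in Z. Already a fixed point.
Sat(E[alarm U grant]) = {Busy}
E[grant U E[alarm U grant]]: least fixpoint, start Z0 = Sat(E[alarm U grant]) = {Busy}, add states in Sat(grant) with some successor in Z. Already a fixed point.
Sat(E[grant U E[alarm U grant]]) = {Busy}
|Sat(E[grant U E[alarm U grant]])| = |{Busy}| = 1.

1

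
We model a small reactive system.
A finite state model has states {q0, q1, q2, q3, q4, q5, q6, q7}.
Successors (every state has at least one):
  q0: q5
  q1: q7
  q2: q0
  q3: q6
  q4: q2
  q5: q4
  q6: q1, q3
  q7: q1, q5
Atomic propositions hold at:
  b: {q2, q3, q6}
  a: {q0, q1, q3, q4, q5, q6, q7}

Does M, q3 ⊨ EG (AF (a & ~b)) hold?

Sat(~b) = {q0, q1, q4, q5, q7}
Sat(a & ~b) = {q0, q1, q4, q5, q7}
AF (a & ~b): least fixpoint, start Z0 = {q0, q1, q4, q5, q7}, add states with every successor in Z. Z1 = {q0, q1, q2, q4, q5, q7}; fixed.
Sat(AF (a & ~b)) = {q0, q1, q2, q4, q5, q7}
EG (AF (a & ~b)): greatest fixpoint, start Z0 = {q0, q1, q2, q4, q5, q7}, keep only states in Sat with some successor in Z. Already a fixed point.
Sat(EG (AF (a & ~b))) = {q0, q1, q2, q4, q5, q7}
q3 ∉ Sat(EG (AF (a & ~b))) = {q0, q1, q2, q4, q5, q7}, so the formula does not hold at q3.

No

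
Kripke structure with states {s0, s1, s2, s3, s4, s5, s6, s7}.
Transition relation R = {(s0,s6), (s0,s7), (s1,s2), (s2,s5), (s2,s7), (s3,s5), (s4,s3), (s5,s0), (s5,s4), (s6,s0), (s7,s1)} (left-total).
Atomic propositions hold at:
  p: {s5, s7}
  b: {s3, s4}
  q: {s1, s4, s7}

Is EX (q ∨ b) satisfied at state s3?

No

Sat(q ∨ b) = {s1, s3, s4, s7}
Sat(EX (q ∨ b)) = {s : some successor in {s1, s3, s4, s7}} = {s0, s2, s4, s5, s7}
s3 ∉ Sat(EX (q ∨ b)) = {s0, s2, s4, s5, s7}, so the formula does not hold at s3.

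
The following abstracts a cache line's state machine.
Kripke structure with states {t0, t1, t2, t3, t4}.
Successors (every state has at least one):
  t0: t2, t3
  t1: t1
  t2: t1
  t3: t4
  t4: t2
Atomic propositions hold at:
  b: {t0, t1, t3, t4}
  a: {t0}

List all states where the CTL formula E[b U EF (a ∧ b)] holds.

{t0}

Sat(a ∧ b) = {t0}
EF (a ∧ b): least fixpoint, start Z0 = {t0}, add states with some successor in Z. Already a fixed point.
Sat(EF (a ∧ b)) = {t0}
E[b U EF (a ∧ b)]: least fixpoint, start Z0 = Sat(EF (a ∧ b)) = {t0}, add states in Sat(b) with some successor in Z. Already a fixed point.
Sat(E[b U EF (a ∧ b)]) = {t0}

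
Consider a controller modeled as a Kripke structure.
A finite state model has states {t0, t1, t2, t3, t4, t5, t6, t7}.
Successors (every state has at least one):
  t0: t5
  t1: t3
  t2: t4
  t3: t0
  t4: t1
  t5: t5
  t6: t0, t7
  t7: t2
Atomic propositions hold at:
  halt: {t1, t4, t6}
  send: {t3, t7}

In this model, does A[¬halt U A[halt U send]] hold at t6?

No

Sat(¬halt) = {t0, t2, t3, t5, t7}
A[halt U send]: least fixpoint, start Z0 = Sat(send) = {t3, t7}, add states in Sat(halt) with every successor in Z. Z1 = {t1, t3, t7}; Z2 = {t1, t3, t4, t7}; fixed.
Sat(A[halt U send]) = {t1, t3, t4, t7}
A[¬halt U A[halt U send]]: least fixpoint, start Z0 = Sat(A[halt U send]) = {t1, t3, t4, t7}, add states in Sat(¬halt) with every successor in Z. Z1 = {t1, t2, t3, t4, t7}; fixed.
Sat(A[¬halt U A[halt U send]]) = {t1, t2, t3, t4, t7}
t6 ∉ Sat(A[¬halt U A[halt U send]]) = {t1, t2, t3, t4, t7}, so the formula does not hold at t6.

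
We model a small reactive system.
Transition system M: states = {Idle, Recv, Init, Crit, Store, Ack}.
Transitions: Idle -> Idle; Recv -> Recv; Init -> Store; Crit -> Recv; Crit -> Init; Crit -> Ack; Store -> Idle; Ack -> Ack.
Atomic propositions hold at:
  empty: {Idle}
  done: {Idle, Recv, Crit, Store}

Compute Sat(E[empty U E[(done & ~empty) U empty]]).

Sat(~empty) = {Recv, Init, Crit, Store, Ack}
Sat(done & ~empty) = {Recv, Crit, Store}
E[(done & ~empty) U empty]: least fixpoint, start Z0 = Sat(empty) = {Idle}, add states in Sat(done & ~empty) with some successor in Z. Z1 = {Idle, Store}; fixed.
Sat(E[(done & ~empty) U empty]) = {Idle, Store}
E[empty U E[(done & ~empty) U empty]]: least fixpoint, start Z0 = Sat(E[(done & ~empty) U empty]) = {Idle, Store}, add states in Sat(empty) with some successor in Z. Already a fixed point.
Sat(E[empty U E[(done & ~empty) U empty]]) = {Idle, Store}

{Idle, Store}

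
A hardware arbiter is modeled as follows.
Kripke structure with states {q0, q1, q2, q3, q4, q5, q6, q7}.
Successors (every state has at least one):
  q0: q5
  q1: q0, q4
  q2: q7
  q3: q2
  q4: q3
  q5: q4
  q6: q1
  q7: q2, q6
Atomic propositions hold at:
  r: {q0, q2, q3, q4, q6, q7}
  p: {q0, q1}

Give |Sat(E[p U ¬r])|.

Sat(¬r) = {q1, q5}
E[p U ¬r]: least fixpoint, start Z0 = Sat(¬r) = {q1, q5}, add states in Sat(p) with some successor in Z. Z1 = {q0, q1, q5}; fixed.
Sat(E[p U ¬r]) = {q0, q1, q5}
|Sat(E[p U ¬r])| = |{q0, q1, q5}| = 3.

3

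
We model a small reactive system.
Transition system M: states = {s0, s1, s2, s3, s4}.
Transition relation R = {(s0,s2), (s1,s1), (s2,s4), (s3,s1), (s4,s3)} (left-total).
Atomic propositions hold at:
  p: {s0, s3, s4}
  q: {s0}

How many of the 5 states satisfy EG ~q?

Sat(~q) = {s1, s2, s3, s4}
EG ~q: greatest fixpoint, start Z0 = {s1, s2, s3, s4}, keep only states in Sat with some successor in Z. Already a fixed point.
Sat(EG ~q) = {s1, s2, s3, s4}
|Sat(EG ~q)| = |{s1, s2, s3, s4}| = 4.

4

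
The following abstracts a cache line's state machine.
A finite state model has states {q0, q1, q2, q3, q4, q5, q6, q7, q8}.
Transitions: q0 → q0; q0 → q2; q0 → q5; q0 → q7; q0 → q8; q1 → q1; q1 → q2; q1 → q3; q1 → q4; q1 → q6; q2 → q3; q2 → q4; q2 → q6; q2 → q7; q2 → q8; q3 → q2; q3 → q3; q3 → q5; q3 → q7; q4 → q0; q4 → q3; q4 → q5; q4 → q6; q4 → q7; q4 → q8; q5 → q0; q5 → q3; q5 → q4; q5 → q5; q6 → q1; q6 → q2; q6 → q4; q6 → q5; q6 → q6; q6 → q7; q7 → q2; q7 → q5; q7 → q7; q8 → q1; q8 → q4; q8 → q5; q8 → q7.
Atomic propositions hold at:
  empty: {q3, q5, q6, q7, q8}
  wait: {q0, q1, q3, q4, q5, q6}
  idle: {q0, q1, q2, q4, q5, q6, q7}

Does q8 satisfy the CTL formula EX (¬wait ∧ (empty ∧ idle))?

Yes

Sat(¬wait) = {q2, q7, q8}
Sat(empty ∧ idle) = {q5, q6, q7}
Sat(¬wait ∧ (empty ∧ idle)) = {q7}
Sat(EX (¬wait ∧ (empty ∧ idle))) = {s : some successor in {q7}} = {q0, q2, q3, q4, q6, q7, q8}
q8 ∈ Sat(EX (¬wait ∧ (empty ∧ idle))) = {q0, q2, q3, q4, q6, q7, q8}, so the formula holds at q8.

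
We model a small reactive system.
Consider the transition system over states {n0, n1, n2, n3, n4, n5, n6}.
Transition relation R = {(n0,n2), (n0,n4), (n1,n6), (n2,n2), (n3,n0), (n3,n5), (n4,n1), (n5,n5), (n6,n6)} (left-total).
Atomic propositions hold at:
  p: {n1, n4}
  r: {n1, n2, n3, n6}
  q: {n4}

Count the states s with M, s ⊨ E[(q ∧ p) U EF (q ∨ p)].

Sat(q ∧ p) = {n4}
Sat(q ∨ p) = {n1, n4}
EF (q ∨ p): least fixpoint, start Z0 = {n1, n4}, add states with some successor in Z. Z1 = {n0, n1, n4}; Z2 = {n0, n1, n3, n4}; fixed.
Sat(EF (q ∨ p)) = {n0, n1, n3, n4}
E[(q ∧ p) U EF (q ∨ p)]: least fixpoint, start Z0 = Sat(EF (q ∨ p)) = {n0, n1, n3, n4}, add states in Sat(q ∧ p) with some successor in Z. Already a fixed point.
Sat(E[(q ∧ p) U EF (q ∨ p)]) = {n0, n1, n3, n4}
|Sat(E[(q ∧ p) U EF (q ∨ p)])| = |{n0, n1, n3, n4}| = 4.

4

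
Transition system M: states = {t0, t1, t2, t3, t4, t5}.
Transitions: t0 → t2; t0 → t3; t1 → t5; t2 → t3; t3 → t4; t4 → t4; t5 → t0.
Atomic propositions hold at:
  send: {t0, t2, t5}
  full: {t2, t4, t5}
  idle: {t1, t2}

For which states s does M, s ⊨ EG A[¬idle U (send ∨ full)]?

Sat(¬idle) = {t0, t3, t4, t5}
Sat(send ∨ full) = {t0, t2, t4, t5}
A[¬idle U (send ∨ full)]: least fixpoint, start Z0 = Sat((send ∨ full)) = {t0, t2, t4, t5}, add states in Sat(¬idle) with every successor in Z. Z1 = {t0, t2, t3, t4, t5}; fixed.
Sat(A[¬idle U (send ∨ full)]) = {t0, t2, t3, t4, t5}
EG A[¬idle U (send ∨ full)]: greatest fixpoint, start Z0 = {t0, t2, t3, t4, t5}, keep only states in Sat with some successor in Z. Already a fixed point.
Sat(EG A[¬idle U (send ∨ full)]) = {t0, t2, t3, t4, t5}

{t0, t2, t3, t4, t5}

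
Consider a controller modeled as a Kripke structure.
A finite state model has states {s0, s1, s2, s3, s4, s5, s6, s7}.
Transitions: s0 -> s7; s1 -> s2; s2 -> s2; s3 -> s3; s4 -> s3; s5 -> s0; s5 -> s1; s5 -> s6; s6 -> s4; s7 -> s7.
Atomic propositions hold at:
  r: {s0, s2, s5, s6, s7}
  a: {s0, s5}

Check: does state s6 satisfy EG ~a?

Sat(~a) = {s1, s2, s3, s4, s6, s7}
EG ~a: greatest fixpoint, start Z0 = {s1, s2, s3, s4, s6, s7}, keep only states in Sat with some successor in Z. Already a fixed point.
Sat(EG ~a) = {s1, s2, s3, s4, s6, s7}
s6 ∈ Sat(EG ~a) = {s1, s2, s3, s4, s6, s7}, so the formula holds at s6.

Yes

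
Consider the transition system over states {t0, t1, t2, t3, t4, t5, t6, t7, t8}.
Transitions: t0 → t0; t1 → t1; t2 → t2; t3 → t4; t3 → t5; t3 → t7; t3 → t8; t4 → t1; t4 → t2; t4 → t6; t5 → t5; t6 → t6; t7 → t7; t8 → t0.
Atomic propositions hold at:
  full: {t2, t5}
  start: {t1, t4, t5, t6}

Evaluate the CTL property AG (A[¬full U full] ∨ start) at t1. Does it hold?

Yes

Sat(¬full) = {t0, t1, t3, t4, t6, t7, t8}
A[¬full U full]: least fixpoint, start Z0 = Sat(full) = {t2, t5}, add states in Sat(¬full) with every successor in Z. Already a fixed point.
Sat(A[¬full U full]) = {t2, t5}
Sat(A[¬full U full] ∨ start) = {t1, t2, t4, t5, t6}
AG (A[¬full U full] ∨ start): greatest fixpoint, start Z0 = {t1, t2, t4, t5, t6}, keep only states in Sat with every successor in Z. Already a fixed point.
Sat(AG (A[¬full U full] ∨ start)) = {t1, t2, t4, t5, t6}
t1 ∈ Sat(AG (A[¬full U full] ∨ start)) = {t1, t2, t4, t5, t6}, so the formula holds at t1.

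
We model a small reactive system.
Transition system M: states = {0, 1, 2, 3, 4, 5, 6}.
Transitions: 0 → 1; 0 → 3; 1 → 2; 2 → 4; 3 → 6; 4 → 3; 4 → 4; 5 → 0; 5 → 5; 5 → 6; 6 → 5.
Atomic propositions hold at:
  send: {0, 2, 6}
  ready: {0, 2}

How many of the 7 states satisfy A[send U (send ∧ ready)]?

2

Sat(send ∧ ready) = {0, 2}
A[send U (send ∧ ready)]: least fixpoint, start Z0 = Sat((send ∧ ready)) = {0, 2}, add states in Sat(send) with every successor in Z. Already a fixed point.
Sat(A[send U (send ∧ ready)]) = {0, 2}
|Sat(A[send U (send ∧ ready)])| = |{0, 2}| = 2.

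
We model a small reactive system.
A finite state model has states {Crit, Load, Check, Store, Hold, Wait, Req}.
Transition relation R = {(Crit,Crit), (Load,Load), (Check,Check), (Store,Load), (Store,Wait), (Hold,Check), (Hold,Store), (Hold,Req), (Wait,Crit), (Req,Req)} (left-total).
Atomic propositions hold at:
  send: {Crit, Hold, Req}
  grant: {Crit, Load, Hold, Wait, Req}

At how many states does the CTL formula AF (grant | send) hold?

Sat(grant | send) = {Crit, Load, Hold, Wait, Req}
AF (grant | send): least fixpoint, start Z0 = {Crit, Load, Hold, Wait, Req}, add states with every successor in Z. Z1 = {Crit, Load, Store, Hold, Wait, Req}; fixed.
Sat(AF (grant | send)) = {Crit, Load, Store, Hold, Wait, Req}
|Sat(AF (grant | send))| = |{Crit, Load, Store, Hold, Wait, Req}| = 6.

6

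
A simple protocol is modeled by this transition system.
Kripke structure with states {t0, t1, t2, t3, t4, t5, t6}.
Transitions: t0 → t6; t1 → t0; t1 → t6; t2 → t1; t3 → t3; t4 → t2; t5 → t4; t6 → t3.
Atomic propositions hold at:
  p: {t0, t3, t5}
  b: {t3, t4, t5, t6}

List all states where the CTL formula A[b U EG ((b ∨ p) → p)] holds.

Sat(b ∨ p) = {t0, t3, t4, t5, t6}
Sat((b ∨ p) → p) = {t0, t1, t2, t3, t5}
EG ((b ∨ p) → p): greatest fixpoint, start Z0 = {t0, t1, t2, t3, t5}, keep only states in Sat with some successor in Z. Z1 = {t1, t2, t3}; Z2 = {t2, t3}; Z3 = {t3}; fixed.
Sat(EG ((b ∨ p) → p)) = {t3}
A[b U EG ((b ∨ p) → p)]: least fixpoint, start Z0 = Sat(EG ((b ∨ p) → p)) = {t3}, add states in Sat(b) with every successor in Z. Z1 = {t3, t6}; fixed.
Sat(A[b U EG ((b ∨ p) → p)]) = {t3, t6}

{t3, t6}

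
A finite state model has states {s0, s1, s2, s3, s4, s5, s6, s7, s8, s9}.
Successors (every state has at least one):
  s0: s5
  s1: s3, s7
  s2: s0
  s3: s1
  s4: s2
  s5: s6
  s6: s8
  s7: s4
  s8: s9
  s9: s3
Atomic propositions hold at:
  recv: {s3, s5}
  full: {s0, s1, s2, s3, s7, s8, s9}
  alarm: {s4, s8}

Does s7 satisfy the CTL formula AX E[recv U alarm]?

E[recv U alarm]: least fixpoint, start Z0 = Sat(alarm) = {s4, s8}, add states in Sat(recv) with some successor in Z. Already a fixed point.
Sat(E[recv U alarm]) = {s4, s8}
Sat(AX E[recv U alarm]) = {s : every successor in {s4, s8}} = {s6, s7}
s7 ∈ Sat(AX E[recv U alarm]) = {s6, s7}, so the formula holds at s7.

Yes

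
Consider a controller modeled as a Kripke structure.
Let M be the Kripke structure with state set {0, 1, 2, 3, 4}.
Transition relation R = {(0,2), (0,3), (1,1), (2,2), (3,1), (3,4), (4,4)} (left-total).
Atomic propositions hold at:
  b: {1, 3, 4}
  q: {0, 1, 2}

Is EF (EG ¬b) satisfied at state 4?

No

Sat(¬b) = {0, 2}
EG ¬b: greatest fixpoint, start Z0 = {0, 2}, keep only states in Sat with some successor in Z. Already a fixed point.
Sat(EG ¬b) = {0, 2}
EF (EG ¬b): least fixpoint, start Z0 = {0, 2}, add states with some successor in Z. Already a fixed point.
Sat(EF (EG ¬b)) = {0, 2}
4 ∉ Sat(EF (EG ¬b)) = {0, 2}, so the formula does not hold at 4.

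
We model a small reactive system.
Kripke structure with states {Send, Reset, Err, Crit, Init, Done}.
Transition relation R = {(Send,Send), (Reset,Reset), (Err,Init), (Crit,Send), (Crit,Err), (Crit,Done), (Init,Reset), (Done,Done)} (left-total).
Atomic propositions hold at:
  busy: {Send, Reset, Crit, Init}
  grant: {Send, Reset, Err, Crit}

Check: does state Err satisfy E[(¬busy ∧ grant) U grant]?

Yes

Sat(¬busy) = {Err, Done}
Sat(¬busy ∧ grant) = {Err}
E[(¬busy ∧ grant) U grant]: least fixpoint, start Z0 = Sat(grant) = {Send, Reset, Err, Crit}, add states in Sat(¬busy ∧ grant) with some successor in Z. Already a fixed point.
Sat(E[(¬busy ∧ grant) U grant]) = {Send, Reset, Err, Crit}
Err ∈ Sat(E[(¬busy ∧ grant) U grant]) = {Send, Reset, Err, Crit}, so the formula holds at Err.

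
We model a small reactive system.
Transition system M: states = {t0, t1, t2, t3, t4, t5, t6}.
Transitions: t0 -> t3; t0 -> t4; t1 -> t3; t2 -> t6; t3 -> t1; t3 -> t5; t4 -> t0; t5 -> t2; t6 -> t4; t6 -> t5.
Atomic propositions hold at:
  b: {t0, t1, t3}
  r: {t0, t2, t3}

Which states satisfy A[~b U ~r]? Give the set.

Sat(~b) = {t2, t4, t5, t6}
Sat(~r) = {t1, t4, t5, t6}
A[~b U ~r]: least fixpoint, start Z0 = Sat(~r) = {t1, t4, t5, t6}, add states in Sat(~b) with every successor in Z. Z1 = {t1, t2, t4, t5, t6}; fixed.
Sat(A[~b U ~r]) = {t1, t2, t4, t5, t6}

{t1, t2, t4, t5, t6}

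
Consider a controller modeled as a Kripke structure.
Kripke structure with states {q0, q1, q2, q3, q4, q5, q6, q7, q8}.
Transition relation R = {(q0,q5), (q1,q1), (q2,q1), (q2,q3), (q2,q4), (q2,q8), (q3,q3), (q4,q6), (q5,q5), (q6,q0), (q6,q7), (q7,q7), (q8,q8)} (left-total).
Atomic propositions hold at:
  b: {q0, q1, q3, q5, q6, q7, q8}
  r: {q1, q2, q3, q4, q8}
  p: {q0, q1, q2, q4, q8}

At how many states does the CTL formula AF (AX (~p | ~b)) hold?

Sat(~p) = {q3, q5, q6, q7}
Sat(~b) = {q2, q4}
Sat(~p | ~b) = {q2, q3, q4, q5, q6, q7}
Sat(AX (~p | ~b)) = {s : every successor in {q2, q3, q4, q5, q6, q7}} = {q0, q3, q4, q5, q7}
AF (AX (~p | ~b)): least fixpoint, start Z0 = {q0, q3, q4, q5, q7}, add states with every successor in Z. Z1 = {q0, q3, q4, q5, q6, q7}; fixed.
Sat(AF (AX (~p | ~b))) = {q0, q3, q4, q5, q6, q7}
|Sat(AF (AX (~p | ~b)))| = |{q0, q3, q4, q5, q6, q7}| = 6.

6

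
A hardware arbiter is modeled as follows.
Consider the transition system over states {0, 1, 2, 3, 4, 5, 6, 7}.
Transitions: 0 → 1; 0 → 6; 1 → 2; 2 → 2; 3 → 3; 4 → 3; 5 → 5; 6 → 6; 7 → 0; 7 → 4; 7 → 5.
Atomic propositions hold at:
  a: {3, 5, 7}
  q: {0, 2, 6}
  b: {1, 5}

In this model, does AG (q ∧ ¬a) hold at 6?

Sat(¬a) = {0, 1, 2, 4, 6}
Sat(q ∧ ¬a) = {0, 2, 6}
AG (q ∧ ¬a): greatest fixpoint, start Z0 = {0, 2, 6}, keep only states in Sat with every successor in Z. Z1 = {2, 6}; fixed.
Sat(AG (q ∧ ¬a)) = {2, 6}
6 ∈ Sat(AG (q ∧ ¬a)) = {2, 6}, so the formula holds at 6.

Yes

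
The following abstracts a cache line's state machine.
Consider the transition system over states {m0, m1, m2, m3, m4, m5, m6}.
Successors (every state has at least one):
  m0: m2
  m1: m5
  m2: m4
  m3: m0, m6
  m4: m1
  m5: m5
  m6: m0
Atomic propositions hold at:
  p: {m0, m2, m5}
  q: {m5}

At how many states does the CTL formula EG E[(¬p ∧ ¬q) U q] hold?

3

Sat(¬p) = {m1, m3, m4, m6}
Sat(¬q) = {m0, m1, m2, m3, m4, m6}
Sat(¬p ∧ ¬q) = {m1, m3, m4, m6}
E[(¬p ∧ ¬q) U q]: least fixpoint, start Z0 = Sat(q) = {m5}, add states in Sat(¬p ∧ ¬q) with some successor in Z. Z1 = {m1, m5}; Z2 = {m1, m4, m5}; fixed.
Sat(E[(¬p ∧ ¬q) U q]) = {m1, m4, m5}
EG E[(¬p ∧ ¬q) U q]: greatest fixpoint, start Z0 = {m1, m4, m5}, keep only states in Sat with some successor in Z. Already a fixed point.
Sat(EG E[(¬p ∧ ¬q) U q]) = {m1, m4, m5}
|Sat(EG E[(¬p ∧ ¬q) U q])| = |{m1, m4, m5}| = 3.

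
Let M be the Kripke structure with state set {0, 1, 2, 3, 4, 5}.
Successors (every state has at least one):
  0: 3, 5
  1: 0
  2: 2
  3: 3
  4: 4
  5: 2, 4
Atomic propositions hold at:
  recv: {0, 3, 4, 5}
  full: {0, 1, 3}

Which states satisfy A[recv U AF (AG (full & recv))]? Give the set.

{3}

Sat(full & recv) = {0, 3}
AG (full & recv): greatest fixpoint, start Z0 = {0, 3}, keep only states in Sat with every successor in Z. Z1 = {3}; fixed.
Sat(AG (full & recv)) = {3}
AF (AG (full & recv)): least fixpoint, start Z0 = {3}, add states with every successor in Z. Already a fixed point.
Sat(AF (AG (full & recv))) = {3}
A[recv U AF (AG (full & recv))]: least fixpoint, start Z0 = Sat(AF (AG (full & recv))) = {3}, add states in Sat(recv) with every successor in Z. Already a fixed point.
Sat(A[recv U AF (AG (full & recv))]) = {3}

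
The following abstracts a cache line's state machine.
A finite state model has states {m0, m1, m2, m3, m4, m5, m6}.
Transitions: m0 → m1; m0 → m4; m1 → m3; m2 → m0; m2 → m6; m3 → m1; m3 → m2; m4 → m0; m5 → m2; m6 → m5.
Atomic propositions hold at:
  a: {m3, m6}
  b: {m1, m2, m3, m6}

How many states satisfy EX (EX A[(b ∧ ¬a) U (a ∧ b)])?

6

Sat(¬a) = {m0, m1, m2, m4, m5}
Sat(b ∧ ¬a) = {m1, m2}
Sat(a ∧ b) = {m3, m6}
A[(b ∧ ¬a) U (a ∧ b)]: least fixpoint, start Z0 = Sat((a ∧ b)) = {m3, m6}, add states in Sat(b ∧ ¬a) with every successor in Z. Z1 = {m1, m3, m6}; fixed.
Sat(A[(b ∧ ¬a) U (a ∧ b)]) = {m1, m3, m6}
Sat(EX A[(b ∧ ¬a) U (a ∧ b)]) = {s : some successor in {m1, m3, m6}} = {m0, m1, m2, m3}
Sat(EX (EX A[(b ∧ ¬a) U (a ∧ b)])) = {s : some successor in {m0, m1, m2, m3}} = {m0, m1, m2, m3, m4, m5}
|Sat(EX (EX A[(b ∧ ¬a) U (a ∧ b)]))| = |{m0, m1, m2, m3, m4, m5}| = 6.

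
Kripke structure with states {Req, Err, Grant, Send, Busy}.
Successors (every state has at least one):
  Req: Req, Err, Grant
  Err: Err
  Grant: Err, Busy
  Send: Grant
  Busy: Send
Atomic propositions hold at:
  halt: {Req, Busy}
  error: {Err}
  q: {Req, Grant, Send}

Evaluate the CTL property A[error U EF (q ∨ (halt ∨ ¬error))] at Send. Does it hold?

Yes

Sat(¬error) = {Req, Grant, Send, Busy}
Sat(halt ∨ ¬error) = {Req, Grant, Send, Busy}
Sat(q ∨ (halt ∨ ¬error)) = {Req, Grant, Send, Busy}
EF (q ∨ (halt ∨ ¬error)): least fixpoint, start Z0 = {Req, Grant, Send, Busy}, add states with some successor in Z. Already a fixed point.
Sat(EF (q ∨ (halt ∨ ¬error))) = {Req, Grant, Send, Busy}
A[error U EF (q ∨ (halt ∨ ¬error))]: least fixpoint, start Z0 = Sat(EF (q ∨ (halt ∨ ¬error))) = {Req, Grant, Send, Busy}, add states in Sat(error) with every successor in Z. Already a fixed point.
Sat(A[error U EF (q ∨ (halt ∨ ¬error))]) = {Req, Grant, Send, Busy}
Send ∈ Sat(A[error U EF (q ∨ (halt ∨ ¬error))]) = {Req, Grant, Send, Busy}, so the formula holds at Send.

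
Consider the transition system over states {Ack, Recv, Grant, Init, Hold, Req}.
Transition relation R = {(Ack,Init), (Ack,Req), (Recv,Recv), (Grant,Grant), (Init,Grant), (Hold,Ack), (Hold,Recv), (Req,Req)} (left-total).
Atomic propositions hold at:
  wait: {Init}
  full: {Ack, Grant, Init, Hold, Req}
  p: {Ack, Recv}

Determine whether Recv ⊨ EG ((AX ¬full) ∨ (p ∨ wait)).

Sat(¬full) = {Recv}
Sat(AX ¬full) = {s : every successor in {Recv}} = {Recv}
Sat(p ∨ wait) = {Ack, Recv, Init}
Sat((AX ¬full) ∨ (p ∨ wait)) = {Ack, Recv, Init}
EG ((AX ¬full) ∨ (p ∨ wait)): greatest fixpoint, start Z0 = {Ack, Recv, Init}, keep only states in Sat with some successor in Z. Z1 = {Ack, Recv}; Z2 = {Recv}; fixed.
Sat(EG ((AX ¬full) ∨ (p ∨ wait))) = {Recv}
Recv ∈ Sat(EG ((AX ¬full) ∨ (p ∨ wait))) = {Recv}, so the formula holds at Recv.

Yes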